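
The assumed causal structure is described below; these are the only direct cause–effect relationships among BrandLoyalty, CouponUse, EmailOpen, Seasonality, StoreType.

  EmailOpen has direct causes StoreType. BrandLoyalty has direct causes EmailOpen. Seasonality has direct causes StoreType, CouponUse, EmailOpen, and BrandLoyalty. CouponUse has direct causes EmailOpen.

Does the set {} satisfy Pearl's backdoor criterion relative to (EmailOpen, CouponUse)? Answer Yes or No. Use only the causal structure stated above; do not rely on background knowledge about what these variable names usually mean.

Yes

Backdoor paths from EmailOpen to CouponUse (paths whose first edge points into EmailOpen):
  P1: EmailOpen <- StoreType -> Seasonality <- CouponUse
Condition 1 (no descendant of EmailOpen in the set): holds — descendants of EmailOpen are {BrandLoyalty, CouponUse, Seasonality}; none are in {}.
Condition 2 (every backdoor path blocked by {}):
  P1: blocked at collider Seasonality (neither it nor any descendant is in the conditioning set).
{} satisfies the backdoor criterion.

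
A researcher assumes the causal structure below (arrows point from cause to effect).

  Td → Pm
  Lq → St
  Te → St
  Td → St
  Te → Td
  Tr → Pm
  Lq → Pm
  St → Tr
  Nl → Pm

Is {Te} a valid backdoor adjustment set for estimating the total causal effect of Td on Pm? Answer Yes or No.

Backdoor paths from Td to Pm (paths whose first edge points into Td):
  P1: Td <- Te -> St <- Lq -> Pm
  P2: Td <- Te -> St -> Tr -> Pm
Condition 1 (no descendant of Td in the set): holds — descendants of Td are {Pm, St, Tr}; none are in {Te}.
Condition 2 (every backdoor path blocked by {Te}):
  P1: blocked at fork node Te ∈ conditioning set.
  P2: blocked at fork node Te ∈ conditioning set.
{Te} satisfies the backdoor criterion.

Yes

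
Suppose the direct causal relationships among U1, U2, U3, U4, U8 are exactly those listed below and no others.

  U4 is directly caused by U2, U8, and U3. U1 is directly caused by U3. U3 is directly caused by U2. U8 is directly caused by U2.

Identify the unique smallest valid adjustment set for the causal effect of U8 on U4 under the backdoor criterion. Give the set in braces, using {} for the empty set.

Variables eligible for adjustment (non-descendants of U8, excluding U8 and U4): {U1, U2, U3}.
Backdoor paths from U8 to U4:
  P1: U8 <- U2 -> U3 -> U4
  P2: U8 <- U2 -> U4
The empty set is not sufficient: P1 (U8 <- U2 -> U3 -> U4) has no collider blocking it and no conditioned non-collider, so it is open.
Try {U2}:
  P1: blocked at fork node U2 ∈ conditioning set.
  P2: blocked at fork node U2 ∈ conditioning set.
{U2} contains no descendant of U8 and blocks every backdoor path.
No other singleton works — e.g. {U3} leaves P2 open — so {U2} is the unique smallest valid adjustment set.

{U2}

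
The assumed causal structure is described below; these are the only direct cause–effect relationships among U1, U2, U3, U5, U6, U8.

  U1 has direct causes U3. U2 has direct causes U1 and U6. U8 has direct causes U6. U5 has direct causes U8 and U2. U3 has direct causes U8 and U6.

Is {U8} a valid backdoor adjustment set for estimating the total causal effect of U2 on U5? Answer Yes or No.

Backdoor paths from U2 to U5 (paths whose first edge points into U2):
  P1: U2 <- U6 -> U8 -> U5
  P2: U2 <- U6 -> U3 <- U8 -> U5
  P3: U2 <- U1 <- U3 <- U6 -> U8 -> U5
  P4: U2 <- U1 <- U3 <- U8 -> U5
Condition 1 (no descendant of U2 in the set): holds — descendants of U2 are {U5}; none are in {U8}.
Condition 2 (every backdoor path blocked by {U8}):
  P1: blocked at chain node U8 ∈ conditioning set.
  P2: blocked at collider U3 (neither it nor any descendant is in the conditioning set).
  P3: blocked at chain node U8 ∈ conditioning set.
  P4: blocked at fork node U8 ∈ conditioning set.
{U8} satisfies the backdoor criterion.

Yes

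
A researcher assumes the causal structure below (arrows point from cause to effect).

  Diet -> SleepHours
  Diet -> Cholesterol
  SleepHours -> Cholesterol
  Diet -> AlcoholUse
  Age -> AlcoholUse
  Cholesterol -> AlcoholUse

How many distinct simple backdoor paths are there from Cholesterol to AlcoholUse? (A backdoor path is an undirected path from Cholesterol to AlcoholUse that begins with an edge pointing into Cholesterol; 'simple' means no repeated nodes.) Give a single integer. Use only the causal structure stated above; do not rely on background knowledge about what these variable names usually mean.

A backdoor path from Cholesterol to AlcoholUse is any simple undirected path whose first edge points into Cholesterol (i.e. leaves Cholesterol via a parent).
Parents of Cholesterol: {Diet, SleepHours}.
Enumerating:
  P1: Cholesterol <- Diet -> AlcoholUse
  P2: Cholesterol <- SleepHours <- Diet -> AlcoholUse
That exhausts the simple backdoor paths. Count: 2.

2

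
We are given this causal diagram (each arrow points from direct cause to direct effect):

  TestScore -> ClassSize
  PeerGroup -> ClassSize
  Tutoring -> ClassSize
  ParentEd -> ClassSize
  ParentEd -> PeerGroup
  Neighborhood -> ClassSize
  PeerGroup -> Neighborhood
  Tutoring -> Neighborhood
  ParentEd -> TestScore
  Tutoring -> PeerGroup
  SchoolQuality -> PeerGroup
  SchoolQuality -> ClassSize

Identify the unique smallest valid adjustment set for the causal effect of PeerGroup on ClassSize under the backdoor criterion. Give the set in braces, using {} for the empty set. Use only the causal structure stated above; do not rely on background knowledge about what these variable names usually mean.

Variables eligible for adjustment (non-descendants of PeerGroup, excluding PeerGroup and ClassSize): {ParentEd, SchoolQuality, TestScore, Tutoring}.
Backdoor paths from PeerGroup to ClassSize:
  P1: PeerGroup <- Tutoring -> Neighborhood -> ClassSize
  P2: PeerGroup <- Tutoring -> ClassSize
  P3: PeerGroup <- ParentEd -> TestScore -> ClassSize
  P4: PeerGroup <- ParentEd -> ClassSize
  P5: PeerGroup <- SchoolQuality -> ClassSize
The empty set is not sufficient: P1 (PeerGroup <- Tutoring -> Neighborhood -> ClassSize) has no collider blocking it and no conditioned non-collider, so it is open.
Try {ParentEd, SchoolQuality, Tutoring}:
  P1: blocked at fork node Tutoring ∈ conditioning set.
  P2: blocked at fork node Tutoring ∈ conditioning set.
  P3: blocked at fork node ParentEd ∈ conditioning set.
  P4: blocked at fork node ParentEd ∈ conditioning set.
  P5: blocked at fork node SchoolQuality ∈ conditioning set.
{ParentEd, SchoolQuality, Tutoring} contains no descendant of PeerGroup and blocks every backdoor path.
Every element of {ParentEd, SchoolQuality, Tutoring} is needed (dropping ParentEd leaves P3 open; dropping SchoolQuality leaves P5 open; dropping Tutoring leaves P1 open), so no proper subset is valid.
Among all size-3 subsets of the eligible variables, only {ParentEd, SchoolQuality, Tutoring} blocks every backdoor path, so it is the unique smallest valid adjustment set.

{ParentEd, SchoolQuality, Tutoring}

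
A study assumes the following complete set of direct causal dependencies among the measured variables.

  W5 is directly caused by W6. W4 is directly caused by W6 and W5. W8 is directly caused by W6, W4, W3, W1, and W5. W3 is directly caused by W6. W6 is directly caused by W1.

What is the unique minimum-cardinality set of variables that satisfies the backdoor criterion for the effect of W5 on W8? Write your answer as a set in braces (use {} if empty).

{W6}

Variables eligible for adjustment (non-descendants of W5, excluding W5 and W8): {W1, W3, W6}.
Backdoor paths from W5 to W8:
  P1: W5 <- W6 <- W1 -> W8
  P2: W5 <- W6 -> W3 -> W8
  P3: W5 <- W6 -> W4 -> W8
  P4: W5 <- W6 -> W8
The empty set is not sufficient: P1 (W5 <- W6 <- W1 -> W8) has no collider blocking it and no conditioned non-collider, so it is open.
Try {W6}:
  P1: blocked at chain node W6 ∈ conditioning set.
  P2: blocked at fork node W6 ∈ conditioning set.
  P3: blocked at fork node W6 ∈ conditioning set.
  P4: blocked at fork node W6 ∈ conditioning set.
{W6} contains no descendant of W5 and blocks every backdoor path.
No other singleton works — e.g. {W1} leaves P2 open — so {W6} is the unique smallest valid adjustment set.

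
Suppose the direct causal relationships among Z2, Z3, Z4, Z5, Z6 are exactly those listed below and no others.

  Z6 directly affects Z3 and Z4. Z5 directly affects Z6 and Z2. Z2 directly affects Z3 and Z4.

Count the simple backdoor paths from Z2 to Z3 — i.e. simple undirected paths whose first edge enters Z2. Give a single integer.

1

A backdoor path from Z2 to Z3 is any simple undirected path whose first edge points into Z2 (i.e. leaves Z2 via a parent).
Parents of Z2: {Z5}.
Enumerating:
  P1: Z2 <- Z5 -> Z6 -> Z3
That exhausts the simple backdoor paths. Count: 1.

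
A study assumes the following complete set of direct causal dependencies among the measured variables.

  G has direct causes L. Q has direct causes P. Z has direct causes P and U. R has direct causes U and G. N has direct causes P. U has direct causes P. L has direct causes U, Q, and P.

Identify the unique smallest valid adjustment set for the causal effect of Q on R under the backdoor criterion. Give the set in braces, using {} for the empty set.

Variables eligible for adjustment (non-descendants of Q, excluding Q and R): {N, P, U, Z}.
Backdoor paths from Q to R:
  P1: Q <- P -> U -> L -> G -> R
  P2: Q <- P -> U -> R
  P3: Q <- P -> L <- U -> R
  P4: Q <- P -> L -> G -> R
  P5: Q <- P -> Z <- U -> L -> G -> R
  P6: Q <- P -> Z <- U -> R
The empty set is not sufficient: P1 (Q <- P -> U -> L -> G -> R) has no collider blocking it and no conditioned non-collider, so it is open.
Try {P}:
  P1: blocked at fork node P ∈ conditioning set.
  P2: blocked at fork node P ∈ conditioning set.
  P3: blocked at fork node P ∈ conditioning set.
  P4: blocked at fork node P ∈ conditioning set.
  P5: blocked at fork node P ∈ conditioning set.
  P6: blocked at fork node P ∈ conditioning set.
{P} contains no descendant of Q and blocks every backdoor path.
No other singleton works — e.g. {N} leaves P1 open — so {P} is the unique smallest valid adjustment set.

{P}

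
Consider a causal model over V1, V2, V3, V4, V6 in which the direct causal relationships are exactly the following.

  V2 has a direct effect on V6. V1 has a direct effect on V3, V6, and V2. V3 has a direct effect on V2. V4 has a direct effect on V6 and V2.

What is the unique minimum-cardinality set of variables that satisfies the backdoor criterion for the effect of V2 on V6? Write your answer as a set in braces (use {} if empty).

Variables eligible for adjustment (non-descendants of V2, excluding V2 and V6): {V1, V3, V4}.
Backdoor paths from V2 to V6:
  P1: V2 <- V4 -> V6
  P2: V2 <- V1 -> V6
  P3: V2 <- V3 <- V1 -> V6
The empty set is not sufficient: P1 (V2 <- V4 -> V6) has no collider blocking it and no conditioned non-collider, so it is open.
Try {V1, V4}:
  P1: blocked at fork node V4 ∈ conditioning set.
  P2: blocked at fork node V1 ∈ conditioning set.
  P3: blocked at fork node V1 ∈ conditioning set.
{V1, V4} contains no descendant of V2 and blocks every backdoor path.
Every element of {V1, V4} is needed (dropping V1 leaves P2 open; dropping V4 leaves P1 open), so no proper subset is valid.
Among all size-2 subsets of the eligible variables, only {V1, V4} blocks every backdoor path, so it is the unique smallest valid adjustment set.

{V1, V4}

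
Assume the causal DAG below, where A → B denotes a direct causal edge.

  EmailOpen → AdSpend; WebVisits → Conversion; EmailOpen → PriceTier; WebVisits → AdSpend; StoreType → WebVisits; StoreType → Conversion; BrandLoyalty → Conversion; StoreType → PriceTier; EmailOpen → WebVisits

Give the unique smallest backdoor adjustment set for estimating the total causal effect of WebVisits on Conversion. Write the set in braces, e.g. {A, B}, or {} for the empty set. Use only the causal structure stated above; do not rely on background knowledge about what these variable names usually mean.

{StoreType}

Variables eligible for adjustment (non-descendants of WebVisits, excluding WebVisits and Conversion): {BrandLoyalty, EmailOpen, PriceTier, StoreType}.
Backdoor paths from WebVisits to Conversion:
  P1: WebVisits <- EmailOpen -> PriceTier <- StoreType -> Conversion
  P2: WebVisits <- StoreType -> Conversion
The empty set is not sufficient: P2 (WebVisits <- StoreType -> Conversion) has no collider blocking it and no conditioned non-collider, so it is open.
Try {StoreType}:
  P1: blocked at collider PriceTier (neither it nor any descendant is in the conditioning set).
  P2: blocked at fork node StoreType ∈ conditioning set.
{StoreType} contains no descendant of WebVisits and blocks every backdoor path.
No other singleton works — e.g. {EmailOpen} leaves P2 open — so {StoreType} is the unique smallest valid adjustment set.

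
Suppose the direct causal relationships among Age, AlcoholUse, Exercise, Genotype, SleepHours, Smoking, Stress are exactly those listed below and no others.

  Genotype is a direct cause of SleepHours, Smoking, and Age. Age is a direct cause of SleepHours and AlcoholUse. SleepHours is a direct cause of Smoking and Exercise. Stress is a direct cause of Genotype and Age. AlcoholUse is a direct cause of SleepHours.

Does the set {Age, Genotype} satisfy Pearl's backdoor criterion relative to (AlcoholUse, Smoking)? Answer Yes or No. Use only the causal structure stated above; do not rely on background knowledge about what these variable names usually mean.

Yes

Backdoor paths from AlcoholUse to Smoking (paths whose first edge points into AlcoholUse):
  P1: AlcoholUse <- Age <- Stress -> Genotype -> SleepHours -> Smoking
  P2: AlcoholUse <- Age <- Stress -> Genotype -> Smoking
  P3: AlcoholUse <- Age <- Genotype -> SleepHours -> Smoking
  P4: AlcoholUse <- Age <- Genotype -> Smoking
  P5: AlcoholUse <- Age -> SleepHours <- Genotype -> Smoking
  P6: AlcoholUse <- Age -> SleepHours -> Smoking
Condition 1 (no descendant of AlcoholUse in the set): holds — descendants of AlcoholUse are {Exercise, SleepHours, Smoking}; none are in {Age, Genotype}.
Condition 2 (every backdoor path blocked by {Age, Genotype}):
  P1: blocked at chain node Age ∈ conditioning set.
  P2: blocked at chain node Age ∈ conditioning set.
  P3: blocked at chain node Age ∈ conditioning set.
  P4: blocked at chain node Age ∈ conditioning set.
  P5: blocked at fork node Age ∈ conditioning set.
  P6: blocked at fork node Age ∈ conditioning set.
{Age, Genotype} satisfies the backdoor criterion.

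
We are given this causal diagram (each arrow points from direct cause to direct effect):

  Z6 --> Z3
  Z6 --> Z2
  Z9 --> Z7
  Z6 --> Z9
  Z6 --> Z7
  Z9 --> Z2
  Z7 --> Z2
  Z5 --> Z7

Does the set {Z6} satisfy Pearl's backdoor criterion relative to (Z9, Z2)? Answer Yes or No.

Backdoor paths from Z9 to Z2 (paths whose first edge points into Z9):
  P1: Z9 <- Z6 -> Z7 -> Z2
  P2: Z9 <- Z6 -> Z2
Condition 1 (no descendant of Z9 in the set): holds — descendants of Z9 are {Z2, Z7}; none are in {Z6}.
Condition 2 (every backdoor path blocked by {Z6}):
  P1: blocked at fork node Z6 ∈ conditioning set.
  P2: blocked at fork node Z6 ∈ conditioning set.
{Z6} satisfies the backdoor criterion.

Yes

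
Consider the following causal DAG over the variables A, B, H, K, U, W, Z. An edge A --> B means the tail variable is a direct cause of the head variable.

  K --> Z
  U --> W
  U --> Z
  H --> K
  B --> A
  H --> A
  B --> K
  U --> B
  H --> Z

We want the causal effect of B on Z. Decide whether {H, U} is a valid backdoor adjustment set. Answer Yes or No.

Yes

Backdoor paths from B to Z (paths whose first edge points into B):
  P1: B <- U -> Z
Condition 1 (no descendant of B in the set): holds — descendants of B are {A, K, Z}; none are in {H, U}.
Condition 2 (every backdoor path blocked by {H, U}):
  P1: blocked at fork node U ∈ conditioning set.
{H, U} satisfies the backdoor criterion.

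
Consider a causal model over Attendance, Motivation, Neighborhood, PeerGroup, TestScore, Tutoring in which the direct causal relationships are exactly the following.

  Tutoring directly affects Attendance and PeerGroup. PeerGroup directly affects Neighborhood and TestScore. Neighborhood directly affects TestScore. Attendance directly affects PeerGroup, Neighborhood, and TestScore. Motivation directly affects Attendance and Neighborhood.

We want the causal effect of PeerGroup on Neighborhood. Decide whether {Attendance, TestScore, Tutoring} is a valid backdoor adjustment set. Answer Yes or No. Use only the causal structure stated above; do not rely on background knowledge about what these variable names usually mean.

No

Backdoor paths from PeerGroup to Neighborhood (paths whose first edge points into PeerGroup):
  P1: PeerGroup <- Tutoring -> Attendance <- Motivation -> Neighborhood
  P2: PeerGroup <- Tutoring -> Attendance -> Neighborhood
  P3: PeerGroup <- Tutoring -> Attendance -> TestScore <- Neighborhood
  P4: PeerGroup <- Attendance <- Motivation -> Neighborhood
  P5: PeerGroup <- Attendance -> Neighborhood
  P6: PeerGroup <- Attendance -> TestScore <- Neighborhood
Condition 1 (no descendant of PeerGroup in the set): FAILS — TestScore is a descendant of PeerGroup.
Condition 2 (every backdoor path blocked by {Attendance, TestScore, Tutoring}):
  P1: blocked at fork node Tutoring ∈ conditioning set.
  P2: blocked at fork node Tutoring ∈ conditioning set.
  P3: blocked at fork node Tutoring ∈ conditioning set.
  P4: blocked at chain node Attendance ∈ conditioning set.
  P5: blocked at fork node Attendance ∈ conditioning set.
  P6: blocked at fork node Attendance ∈ conditioning set.
{Attendance, TestScore, Tutoring} does not satisfy the backdoor criterion.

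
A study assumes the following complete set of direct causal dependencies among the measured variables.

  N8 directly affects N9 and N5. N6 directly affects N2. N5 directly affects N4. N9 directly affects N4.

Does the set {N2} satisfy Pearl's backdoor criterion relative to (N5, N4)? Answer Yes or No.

Backdoor paths from N5 to N4 (paths whose first edge points into N5):
  P1: N5 <- N8 -> N9 -> N4
Condition 1 (no descendant of N5 in the set): holds — descendants of N5 are {N4}; none are in {N2}.
Condition 2 (every backdoor path blocked by {N2}):
  P1: open — no interior node is in the conditioning set.
{N2} does not satisfy the backdoor criterion.

No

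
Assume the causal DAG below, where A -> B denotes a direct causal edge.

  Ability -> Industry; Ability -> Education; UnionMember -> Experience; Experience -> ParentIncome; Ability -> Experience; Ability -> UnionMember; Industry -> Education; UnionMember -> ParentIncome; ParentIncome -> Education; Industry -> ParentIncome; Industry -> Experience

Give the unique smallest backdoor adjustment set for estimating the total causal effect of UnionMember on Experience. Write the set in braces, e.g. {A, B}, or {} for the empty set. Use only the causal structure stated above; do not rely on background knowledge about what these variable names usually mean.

{Ability}

Variables eligible for adjustment (non-descendants of UnionMember, excluding UnionMember and Experience): {Ability, Industry}.
Backdoor paths from UnionMember to Experience:
  P1: UnionMember <- Ability -> Industry -> Experience
  P2: UnionMember <- Ability -> Industry -> ParentIncome <- Experience
  P3: UnionMember <- Ability -> Industry -> Education <- ParentIncome <- Experience
  P4: UnionMember <- Ability -> Experience
  P5: UnionMember <- Ability -> Education <- Industry -> Experience
  P6: UnionMember <- Ability -> Education <- Industry -> ParentIncome <- Experience
  P7: UnionMember <- Ability -> Education <- ParentIncome <- Industry -> Experience
  P8: UnionMember <- Ability -> Education <- ParentIncome <- Experience
The empty set is not sufficient: P1 (UnionMember <- Ability -> Industry -> Experience) has no collider blocking it and no conditioned non-collider, so it is open.
Try {Ability}:
  P1: blocked at fork node Ability ∈ conditioning set.
  P2: blocked at fork node Ability ∈ conditioning set.
  P3: blocked at fork node Ability ∈ conditioning set.
  P4: blocked at fork node Ability ∈ conditioning set.
  P5: blocked at fork node Ability ∈ conditioning set.
  P6: blocked at fork node Ability ∈ conditioning set.
  P7: blocked at fork node Ability ∈ conditioning set.
  P8: blocked at fork node Ability ∈ conditioning set.
{Ability} contains no descendant of UnionMember and blocks every backdoor path.
No other singleton works — e.g. {Industry} leaves P4 open — so {Ability} is the unique smallest valid adjustment set.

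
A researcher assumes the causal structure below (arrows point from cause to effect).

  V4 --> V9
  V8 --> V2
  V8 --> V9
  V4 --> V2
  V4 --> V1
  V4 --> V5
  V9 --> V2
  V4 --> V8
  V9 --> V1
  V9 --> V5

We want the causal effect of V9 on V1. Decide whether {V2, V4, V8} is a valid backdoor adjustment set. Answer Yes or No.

No

Backdoor paths from V9 to V1 (paths whose first edge points into V9):
  P1: V9 <- V4 -> V1
  P2: V9 <- V8 <- V4 -> V1
  P3: V9 <- V8 -> V2 <- V4 -> V1
Condition 1 (no descendant of V9 in the set): FAILS — V2 is a descendant of V9.
Condition 2 (every backdoor path blocked by {V2, V4, V8}):
  P1: blocked at fork node V4 ∈ conditioning set.
  P2: blocked at chain node V8 ∈ conditioning set.
  P3: blocked at fork node V8 ∈ conditioning set.
{V2, V4, V8} does not satisfy the backdoor criterion.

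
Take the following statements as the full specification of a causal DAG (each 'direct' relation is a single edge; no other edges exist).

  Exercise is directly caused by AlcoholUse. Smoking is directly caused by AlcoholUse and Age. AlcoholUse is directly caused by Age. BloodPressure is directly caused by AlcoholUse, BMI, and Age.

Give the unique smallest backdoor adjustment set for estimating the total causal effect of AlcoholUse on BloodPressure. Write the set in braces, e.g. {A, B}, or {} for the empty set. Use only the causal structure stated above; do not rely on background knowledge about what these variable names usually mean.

{Age}

Variables eligible for adjustment (non-descendants of AlcoholUse, excluding AlcoholUse and BloodPressure): {Age, BMI}.
Backdoor paths from AlcoholUse to BloodPressure:
  P1: AlcoholUse <- Age -> BloodPressure
The empty set is not sufficient: P1 (AlcoholUse <- Age -> BloodPressure) has no collider blocking it and no conditioned non-collider, so it is open.
Try {Age}:
  P1: blocked at fork node Age ∈ conditioning set.
{Age} contains no descendant of AlcoholUse and blocks every backdoor path.
No other singleton works — e.g. {BMI} leaves P1 open — so {Age} is the unique smallest valid adjustment set.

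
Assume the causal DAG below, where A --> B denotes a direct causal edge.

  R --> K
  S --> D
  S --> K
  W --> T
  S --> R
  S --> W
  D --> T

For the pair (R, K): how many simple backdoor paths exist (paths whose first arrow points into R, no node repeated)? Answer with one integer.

1

A backdoor path from R to K is any simple undirected path whose first edge points into R (i.e. leaves R via a parent).
Parents of R: {S}.
Enumerating:
  P1: R <- S -> K
That exhausts the simple backdoor paths. Count: 1.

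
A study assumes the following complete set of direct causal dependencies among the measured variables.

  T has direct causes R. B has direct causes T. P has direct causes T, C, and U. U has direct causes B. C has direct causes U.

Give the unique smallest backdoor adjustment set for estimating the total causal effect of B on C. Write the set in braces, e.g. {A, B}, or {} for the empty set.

Variables eligible for adjustment (non-descendants of B, excluding B and C): {R, T}.
Backdoor paths from B to C:
  P1: B <- T -> P <- U -> C
  P2: B <- T -> P <- C
Each backdoor path contains an unconditioned collider, so every path is already blocked with the empty conditioning set:
  P1: blocked at collider P (neither it nor any descendant is in the conditioning set).
  P2: blocked at collider P (neither it nor any descendant is in the conditioning set).
The empty set is therefore the unique smallest valid set.

{}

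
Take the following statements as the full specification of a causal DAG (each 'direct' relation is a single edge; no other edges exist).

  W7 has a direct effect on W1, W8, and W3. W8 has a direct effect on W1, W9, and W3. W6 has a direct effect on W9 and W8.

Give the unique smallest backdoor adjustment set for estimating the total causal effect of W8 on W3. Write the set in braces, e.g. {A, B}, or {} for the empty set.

Variables eligible for adjustment (non-descendants of W8, excluding W8 and W3): {W6, W7}.
Backdoor paths from W8 to W3:
  P1: W8 <- W7 -> W3
The empty set is not sufficient: P1 (W8 <- W7 -> W3) has no collider blocking it and no conditioned non-collider, so it is open.
Try {W7}:
  P1: blocked at fork node W7 ∈ conditioning set.
{W7} contains no descendant of W8 and blocks every backdoor path.
No other singleton works — e.g. {W6} leaves P1 open — so {W7} is the unique smallest valid adjustment set.

{W7}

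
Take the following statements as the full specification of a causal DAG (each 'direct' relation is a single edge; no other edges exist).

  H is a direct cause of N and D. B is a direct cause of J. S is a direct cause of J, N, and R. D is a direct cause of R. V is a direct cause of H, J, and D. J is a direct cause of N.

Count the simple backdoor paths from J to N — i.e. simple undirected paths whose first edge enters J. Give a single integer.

A backdoor path from J to N is any simple undirected path whose first edge points into J (i.e. leaves J via a parent).
Parents of J: {B, S, V}.
Enumerating:
  P1: J <- S -> N
  P2: J <- S -> R <- D <- V -> H -> N
  P3: J <- S -> R <- D <- H -> N
  P4: J <- V -> H -> D -> R <- S -> N
  P5: J <- V -> H -> N
  P6: J <- V -> D <- H -> N
  P7: J <- V -> D -> R <- S -> N
That exhausts the simple backdoor paths. Count: 7.

7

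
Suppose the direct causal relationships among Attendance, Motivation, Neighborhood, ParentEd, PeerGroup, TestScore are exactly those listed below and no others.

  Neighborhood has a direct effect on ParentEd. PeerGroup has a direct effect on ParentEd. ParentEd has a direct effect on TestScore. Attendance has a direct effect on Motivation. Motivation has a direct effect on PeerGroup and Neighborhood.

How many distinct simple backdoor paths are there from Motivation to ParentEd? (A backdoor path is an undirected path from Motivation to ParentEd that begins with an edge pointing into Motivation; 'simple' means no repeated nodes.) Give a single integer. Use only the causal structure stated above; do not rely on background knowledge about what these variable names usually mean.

A backdoor path from Motivation to ParentEd is any simple undirected path whose first edge points into Motivation (i.e. leaves Motivation via a parent).
Parents of Motivation: {Attendance}.
No simple path from any parent of Motivation reaches ParentEd without revisiting Motivation, so there are no backdoor paths.

0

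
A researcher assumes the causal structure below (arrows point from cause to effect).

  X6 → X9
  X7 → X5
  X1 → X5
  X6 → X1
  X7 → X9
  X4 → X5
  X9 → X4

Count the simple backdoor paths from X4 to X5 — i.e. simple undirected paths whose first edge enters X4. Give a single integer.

2

A backdoor path from X4 to X5 is any simple undirected path whose first edge points into X4 (i.e. leaves X4 via a parent).
Parents of X4: {X9}.
Enumerating:
  P1: X4 <- X9 <- X7 -> X5
  P2: X4 <- X9 <- X6 -> X1 -> X5
That exhausts the simple backdoor paths. Count: 2.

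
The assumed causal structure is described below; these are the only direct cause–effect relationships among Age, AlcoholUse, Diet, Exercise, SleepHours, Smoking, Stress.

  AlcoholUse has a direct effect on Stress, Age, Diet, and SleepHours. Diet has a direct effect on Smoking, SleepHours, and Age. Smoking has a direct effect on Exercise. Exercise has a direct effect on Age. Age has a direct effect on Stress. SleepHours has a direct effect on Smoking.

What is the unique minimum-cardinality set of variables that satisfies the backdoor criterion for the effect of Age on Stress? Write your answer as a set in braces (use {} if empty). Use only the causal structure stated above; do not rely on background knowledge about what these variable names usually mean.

Variables eligible for adjustment (non-descendants of Age, excluding Age and Stress): {AlcoholUse, Diet, Exercise, SleepHours, Smoking}.
Backdoor paths from Age to Stress:
  P1: Age <- AlcoholUse -> Stress
  P2: Age <- Diet <- AlcoholUse -> Stress
  P3: Age <- Diet -> SleepHours <- AlcoholUse -> Stress
  P4: Age <- Diet -> Smoking <- SleepHours <- AlcoholUse -> Stress
  P5: Age <- Exercise <- Smoking <- Diet <- AlcoholUse -> Stress
  P6: Age <- Exercise <- Smoking <- Diet -> SleepHours <- AlcoholUse -> Stress
  P7: Age <- Exercise <- Smoking <- SleepHours <- AlcoholUse -> Stress
  P8: Age <- Exercise <- Smoking <- SleepHours <- Diet <- AlcoholUse -> Stress
The empty set is not sufficient: P1 (Age <- AlcoholUse -> Stress) has no collider blocking it and no conditioned non-collider, so it is open.
Try {AlcoholUse}:
  P1: blocked at fork node AlcoholUse ∈ conditioning set.
  P2: blocked at fork node AlcoholUse ∈ conditioning set.
  P3: blocked at collider SleepHours (neither it nor any descendant is in the conditioning set).
  P4: blocked at collider Smoking (neither it nor any descendant is in the conditioning set).
  P5: blocked at fork node AlcoholUse ∈ conditioning set.
  P6: blocked at collider SleepHours (neither it nor any descendant is in the conditioning set).
  P7: blocked at fork node AlcoholUse ∈ conditioning set.
  P8: blocked at fork node AlcoholUse ∈ conditioning set.
{AlcoholUse} contains no descendant of Age and blocks every backdoor path.
No other singleton works — e.g. {Diet} leaves P1 open — so {AlcoholUse} is the unique smallest valid adjustment set.

{AlcoholUse}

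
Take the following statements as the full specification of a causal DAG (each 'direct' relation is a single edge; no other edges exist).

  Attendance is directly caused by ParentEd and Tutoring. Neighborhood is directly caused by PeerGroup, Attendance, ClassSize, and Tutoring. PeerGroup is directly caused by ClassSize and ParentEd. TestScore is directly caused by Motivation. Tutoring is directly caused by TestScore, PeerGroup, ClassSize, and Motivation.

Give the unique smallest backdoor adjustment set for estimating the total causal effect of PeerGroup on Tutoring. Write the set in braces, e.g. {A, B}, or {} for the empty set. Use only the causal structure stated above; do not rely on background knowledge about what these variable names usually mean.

Variables eligible for adjustment (non-descendants of PeerGroup, excluding PeerGroup and Tutoring): {ClassSize, Motivation, ParentEd, TestScore}.
Backdoor paths from PeerGroup to Tutoring:
  P1: PeerGroup <- ParentEd -> Attendance <- Tutoring
  P2: PeerGroup <- ParentEd -> Attendance -> Neighborhood <- ClassSize -> Tutoring
  P3: PeerGroup <- ParentEd -> Attendance -> Neighborhood <- Tutoring
  P4: PeerGroup <- ClassSize -> Tutoring
  P5: PeerGroup <- ClassSize -> Neighborhood <- Tutoring
  P6: PeerGroup <- ClassSize -> Neighborhood <- Attendance <- Tutoring
The empty set is not sufficient: P4 (PeerGroup <- ClassSize -> Tutoring) has no collider blocking it and no conditioned non-collider, so it is open.
Try {ClassSize}:
  P1: blocked at collider Attendance (neither it nor any descendant is in the conditioning set).
  P2: blocked at collider Neighborhood (neither it nor any descendant is in the conditioning set).
  P3: blocked at collider Neighborhood (neither it nor any descendant is in the conditioning set).
  P4: blocked at fork node ClassSize ∈ conditioning set.
  P5: blocked at fork node ClassSize ∈ conditioning set.
  P6: blocked at fork node ClassSize ∈ conditioning set.
{ClassSize} contains no descendant of PeerGroup and blocks every backdoor path.
No other singleton works — e.g. {ParentEd} leaves P4 open — so {ClassSize} is the unique smallest valid adjustment set.

{ClassSize}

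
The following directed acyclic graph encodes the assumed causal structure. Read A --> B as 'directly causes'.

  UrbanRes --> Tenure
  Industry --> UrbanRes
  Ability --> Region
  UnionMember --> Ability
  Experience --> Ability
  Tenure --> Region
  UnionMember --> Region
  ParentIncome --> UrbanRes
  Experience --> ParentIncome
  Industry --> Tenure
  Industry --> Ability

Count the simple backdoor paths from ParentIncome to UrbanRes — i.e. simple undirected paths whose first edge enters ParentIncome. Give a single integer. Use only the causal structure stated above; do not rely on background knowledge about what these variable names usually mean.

A backdoor path from ParentIncome to UrbanRes is any simple undirected path whose first edge points into ParentIncome (i.e. leaves ParentIncome via a parent).
Parents of ParentIncome: {Experience}.
Enumerating:
  P1: ParentIncome <- Experience -> Ability <- UnionMember -> Region <- Tenure <- Industry -> UrbanRes
  P2: ParentIncome <- Experience -> Ability <- UnionMember -> Region <- Tenure <- UrbanRes
  P3: ParentIncome <- Experience -> Ability <- Industry -> UrbanRes
  P4: ParentIncome <- Experience -> Ability <- Industry -> Tenure <- UrbanRes
  P5: ParentIncome <- Experience -> Ability -> Region <- Tenure <- Industry -> UrbanRes
  P6: ParentIncome <- Experience -> Ability -> Region <- Tenure <- UrbanRes
That exhausts the simple backdoor paths. Count: 6.

6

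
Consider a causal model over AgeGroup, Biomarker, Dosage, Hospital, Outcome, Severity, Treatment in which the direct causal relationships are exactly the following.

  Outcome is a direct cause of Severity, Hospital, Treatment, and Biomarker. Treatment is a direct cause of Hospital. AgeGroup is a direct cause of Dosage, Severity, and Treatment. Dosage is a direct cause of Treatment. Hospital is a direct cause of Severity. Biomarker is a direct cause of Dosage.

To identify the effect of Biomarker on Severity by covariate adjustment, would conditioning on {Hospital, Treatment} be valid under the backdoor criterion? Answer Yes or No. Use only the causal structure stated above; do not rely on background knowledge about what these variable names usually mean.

Backdoor paths from Biomarker to Severity (paths whose first edge points into Biomarker):
  P1: Biomarker <- Outcome -> Treatment <- AgeGroup -> Severity
  P2: Biomarker <- Outcome -> Treatment <- Dosage <- AgeGroup -> Severity
  P3: Biomarker <- Outcome -> Treatment -> Hospital -> Severity
  P4: Biomarker <- Outcome -> Hospital <- Treatment <- AgeGroup -> Severity
  P5: Biomarker <- Outcome -> Hospital <- Treatment <- Dosage <- AgeGroup -> Severity
  P6: Biomarker <- Outcome -> Hospital -> Severity
  P7: Biomarker <- Outcome -> Severity
Condition 1 (no descendant of Biomarker in the set): FAILS — Hospital and Treatment are descendants of Biomarker.
Condition 2 (every backdoor path blocked by {Hospital, Treatment}):
  P1: open — collider(s) Treatment are conditioned on (or have a conditioned descendant) and no non-collider on the path is in the set.
  P2: open — collider(s) Treatment are conditioned on (or have a conditioned descendant) and no non-collider on the path is in the set.
  P3: blocked at chain node Treatment ∈ conditioning set.
  P4: blocked at chain node Treatment ∈ conditioning set.
  P5: blocked at chain node Treatment ∈ conditioning set.
  P6: blocked at chain node Hospital ∈ conditioning set.
  P7: open — no interior node is in the conditioning set.
{Hospital, Treatment} does not satisfy the backdoor criterion.

No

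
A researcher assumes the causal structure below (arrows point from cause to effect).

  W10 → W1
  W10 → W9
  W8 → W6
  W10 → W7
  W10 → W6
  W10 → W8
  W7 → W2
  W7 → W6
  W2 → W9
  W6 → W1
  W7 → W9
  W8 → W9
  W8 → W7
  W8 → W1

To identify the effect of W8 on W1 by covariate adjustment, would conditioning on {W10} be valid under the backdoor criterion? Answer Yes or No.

Yes

Backdoor paths from W8 to W1 (paths whose first edge points into W8):
  P1: W8 <- W10 -> W7 -> W6 -> W1
  P2: W8 <- W10 -> W9 <- W7 -> W6 -> W1
  P3: W8 <- W10 -> W9 <- W2 <- W7 -> W6 -> W1
  P4: W8 <- W10 -> W6 -> W1
  P5: W8 <- W10 -> W1
Condition 1 (no descendant of W8 in the set): holds — descendants of W8 are {W1, W2, W6, W7, W9}; none are in {W10}.
Condition 2 (every backdoor path blocked by {W10}):
  P1: blocked at fork node W10 ∈ conditioning set.
  P2: blocked at fork node W10 ∈ conditioning set.
  P3: blocked at fork node W10 ∈ conditioning set.
  P4: blocked at fork node W10 ∈ conditioning set.
  P5: blocked at fork node W10 ∈ conditioning set.
{W10} satisfies the backdoor criterion.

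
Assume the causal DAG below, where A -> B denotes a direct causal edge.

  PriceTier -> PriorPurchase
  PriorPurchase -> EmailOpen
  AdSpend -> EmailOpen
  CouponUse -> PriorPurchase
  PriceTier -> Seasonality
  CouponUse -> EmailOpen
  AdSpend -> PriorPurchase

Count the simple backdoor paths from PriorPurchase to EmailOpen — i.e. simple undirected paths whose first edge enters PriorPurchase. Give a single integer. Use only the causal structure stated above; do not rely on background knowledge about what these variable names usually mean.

A backdoor path from PriorPurchase to EmailOpen is any simple undirected path whose first edge points into PriorPurchase (i.e. leaves PriorPurchase via a parent).
Parents of PriorPurchase: {AdSpend, CouponUse, PriceTier}.
Enumerating:
  P1: PriorPurchase <- AdSpend -> EmailOpen
  P2: PriorPurchase <- CouponUse -> EmailOpen
That exhausts the simple backdoor paths. Count: 2.

2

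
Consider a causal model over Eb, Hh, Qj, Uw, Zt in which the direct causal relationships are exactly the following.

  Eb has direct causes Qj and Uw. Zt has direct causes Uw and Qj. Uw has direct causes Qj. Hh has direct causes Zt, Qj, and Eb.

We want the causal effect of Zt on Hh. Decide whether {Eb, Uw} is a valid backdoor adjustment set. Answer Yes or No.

Backdoor paths from Zt to Hh (paths whose first edge points into Zt):
  P1: Zt <- Qj -> Uw -> Eb -> Hh
  P2: Zt <- Qj -> Eb -> Hh
  P3: Zt <- Qj -> Hh
  P4: Zt <- Uw <- Qj -> Eb -> Hh
  P5: Zt <- Uw <- Qj -> Hh
  P6: Zt <- Uw -> Eb <- Qj -> Hh
  P7: Zt <- Uw -> Eb -> Hh
Condition 1 (no descendant of Zt in the set): holds — descendants of Zt are {Hh}; none are in {Eb, Uw}.
Condition 2 (every backdoor path blocked by {Eb, Uw}):
  P1: blocked at chain node Uw ∈ conditioning set.
  P2: blocked at chain node Eb ∈ conditioning set.
  P3: open — no interior node is in the conditioning set.
  P4: blocked at chain node Uw ∈ conditioning set.
  P5: blocked at chain node Uw ∈ conditioning set.
  P6: blocked at fork node Uw ∈ conditioning set.
  P7: blocked at fork node Uw ∈ conditioning set.
{Eb, Uw} does not satisfy the backdoor criterion.

No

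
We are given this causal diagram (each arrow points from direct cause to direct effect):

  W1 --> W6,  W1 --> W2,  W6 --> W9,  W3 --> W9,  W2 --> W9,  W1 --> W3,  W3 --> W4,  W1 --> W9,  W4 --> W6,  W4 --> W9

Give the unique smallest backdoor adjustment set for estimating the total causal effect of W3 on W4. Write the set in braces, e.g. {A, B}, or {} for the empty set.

{}

Variables eligible for adjustment (non-descendants of W3, excluding W3 and W4): {W1, W2}.
Backdoor paths from W3 to W4:
  P1: W3 <- W1 -> W6 <- W4
  P2: W3 <- W1 -> W6 -> W9 <- W4
  P3: W3 <- W1 -> W2 -> W9 <- W4
  P4: W3 <- W1 -> W2 -> W9 <- W6 <- W4
  P5: W3 <- W1 -> W9 <- W4
  P6: W3 <- W1 -> W9 <- W6 <- W4
Each backdoor path contains an unconditioned collider, so every path is already blocked with the empty conditioning set:
  P1: blocked at collider W6 (neither it nor any descendant is in the conditioning set).
  P2: blocked at collider W9 (neither it nor any descendant is in the conditioning set).
  P3: blocked at collider W9 (neither it nor any descendant is in the conditioning set).
  P4: blocked at collider W9 (neither it nor any descendant is in the conditioning set).
  P5: blocked at collider W9 (neither it nor any descendant is in the conditioning set).
  P6: blocked at collider W9 (neither it nor any descendant is in the conditioning set).
The empty set is therefore the unique smallest valid set.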